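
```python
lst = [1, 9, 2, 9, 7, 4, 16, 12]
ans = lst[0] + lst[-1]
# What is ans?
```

lst has length 8. lst[0] = 1.
lst has length 8. Negative index -1 maps to positive index 8 + (-1) = 7. lst[7] = 12.
Sum: 1 + 12 = 13.

13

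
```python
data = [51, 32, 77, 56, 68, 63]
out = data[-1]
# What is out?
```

data has length 6. Negative index -1 maps to positive index 6 + (-1) = 5. data[5] = 63.

63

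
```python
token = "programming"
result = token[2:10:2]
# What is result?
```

token has length 11. The slice token[2:10:2] selects indices [2, 4, 6, 8] (2->'o', 4->'r', 6->'m', 8->'i'), giving 'ormi'.

'ormi'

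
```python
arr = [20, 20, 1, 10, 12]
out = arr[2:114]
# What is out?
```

arr has length 5. The slice arr[2:114] selects indices [2, 3, 4] (2->1, 3->10, 4->12), giving [1, 10, 12].

[1, 10, 12]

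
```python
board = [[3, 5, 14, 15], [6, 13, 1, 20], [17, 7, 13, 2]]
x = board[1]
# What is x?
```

board has 3 rows. Row 1 is [6, 13, 1, 20].

[6, 13, 1, 20]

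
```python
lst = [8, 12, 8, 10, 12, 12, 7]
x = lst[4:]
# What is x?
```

lst has length 7. The slice lst[4:] selects indices [4, 5, 6] (4->12, 5->12, 6->7), giving [12, 12, 7].

[12, 12, 7]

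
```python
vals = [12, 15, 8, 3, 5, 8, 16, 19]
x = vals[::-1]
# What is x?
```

vals has length 8. The slice vals[::-1] selects indices [7, 6, 5, 4, 3, 2, 1, 0] (7->19, 6->16, 5->8, 4->5, 3->3, 2->8, 1->15, 0->12), giving [19, 16, 8, 5, 3, 8, 15, 12].

[19, 16, 8, 5, 3, 8, 15, 12]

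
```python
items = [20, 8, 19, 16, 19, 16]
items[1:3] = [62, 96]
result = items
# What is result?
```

items starts as [20, 8, 19, 16, 19, 16] (length 6). The slice items[1:3] covers indices [1, 2] with values [8, 19]. Replacing that slice with [62, 96] (same length) produces [20, 62, 96, 16, 19, 16].

[20, 62, 96, 16, 19, 16]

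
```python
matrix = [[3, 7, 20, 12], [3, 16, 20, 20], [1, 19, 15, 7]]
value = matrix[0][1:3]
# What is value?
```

matrix[0] = [3, 7, 20, 12]. matrix[0] has length 4. The slice matrix[0][1:3] selects indices [1, 2] (1->7, 2->20), giving [7, 20].

[7, 20]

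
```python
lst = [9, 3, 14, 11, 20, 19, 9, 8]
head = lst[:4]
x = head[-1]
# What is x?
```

lst has length 8. The slice lst[:4] selects indices [0, 1, 2, 3] (0->9, 1->3, 2->14, 3->11), giving [9, 3, 14, 11]. So head = [9, 3, 14, 11]. Then head[-1] = 11.

11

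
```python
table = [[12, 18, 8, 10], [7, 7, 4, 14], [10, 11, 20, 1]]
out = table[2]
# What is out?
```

table has 3 rows. Row 2 is [10, 11, 20, 1].

[10, 11, 20, 1]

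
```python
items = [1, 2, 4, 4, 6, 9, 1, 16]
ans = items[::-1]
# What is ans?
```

items has length 8. The slice items[::-1] selects indices [7, 6, 5, 4, 3, 2, 1, 0] (7->16, 6->1, 5->9, 4->6, 3->4, 2->4, 1->2, 0->1), giving [16, 1, 9, 6, 4, 4, 2, 1].

[16, 1, 9, 6, 4, 4, 2, 1]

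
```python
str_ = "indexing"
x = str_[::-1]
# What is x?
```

str_ has length 8. The slice str_[::-1] selects indices [7, 6, 5, 4, 3, 2, 1, 0] (7->'g', 6->'n', 5->'i', 4->'x', 3->'e', 2->'d', 1->'n', 0->'i'), giving 'gnixedni'.

'gnixedni'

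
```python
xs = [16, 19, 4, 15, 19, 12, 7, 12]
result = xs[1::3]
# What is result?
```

xs has length 8. The slice xs[1::3] selects indices [1, 4, 7] (1->19, 4->19, 7->12), giving [19, 19, 12].

[19, 19, 12]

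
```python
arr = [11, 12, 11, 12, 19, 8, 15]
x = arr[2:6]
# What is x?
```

arr has length 7. The slice arr[2:6] selects indices [2, 3, 4, 5] (2->11, 3->12, 4->19, 5->8), giving [11, 12, 19, 8].

[11, 12, 19, 8]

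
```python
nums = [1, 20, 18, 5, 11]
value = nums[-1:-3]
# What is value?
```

nums has length 5. The slice nums[-1:-3] resolves to an empty index range, so the result is [].

[]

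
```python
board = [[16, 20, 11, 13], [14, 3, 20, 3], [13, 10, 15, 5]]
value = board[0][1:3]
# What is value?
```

board[0] = [16, 20, 11, 13]. board[0] has length 4. The slice board[0][1:3] selects indices [1, 2] (1->20, 2->11), giving [20, 11].

[20, 11]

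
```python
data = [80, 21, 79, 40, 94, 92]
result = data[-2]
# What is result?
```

data has length 6. Negative index -2 maps to positive index 6 + (-2) = 4. data[4] = 94.

94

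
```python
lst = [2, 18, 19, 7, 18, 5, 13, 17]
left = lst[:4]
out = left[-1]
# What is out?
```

lst has length 8. The slice lst[:4] selects indices [0, 1, 2, 3] (0->2, 1->18, 2->19, 3->7), giving [2, 18, 19, 7]. So left = [2, 18, 19, 7]. Then left[-1] = 7.

7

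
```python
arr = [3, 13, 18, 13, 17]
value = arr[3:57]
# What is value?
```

arr has length 5. The slice arr[3:57] selects indices [3, 4] (3->13, 4->17), giving [13, 17].

[13, 17]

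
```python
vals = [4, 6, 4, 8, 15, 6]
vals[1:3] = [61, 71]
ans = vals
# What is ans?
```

vals starts as [4, 6, 4, 8, 15, 6] (length 6). The slice vals[1:3] covers indices [1, 2] with values [6, 4]. Replacing that slice with [61, 71] (same length) produces [4, 61, 71, 8, 15, 6].

[4, 61, 71, 8, 15, 6]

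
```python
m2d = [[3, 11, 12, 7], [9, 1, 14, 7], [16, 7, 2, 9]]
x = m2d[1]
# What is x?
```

m2d has 3 rows. Row 1 is [9, 1, 14, 7].

[9, 1, 14, 7]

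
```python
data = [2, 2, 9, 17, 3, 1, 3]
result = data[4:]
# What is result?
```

data has length 7. The slice data[4:] selects indices [4, 5, 6] (4->3, 5->1, 6->3), giving [3, 1, 3].

[3, 1, 3]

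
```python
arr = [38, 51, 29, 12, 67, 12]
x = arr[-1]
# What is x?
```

arr has length 6. Negative index -1 maps to positive index 6 + (-1) = 5. arr[5] = 12.

12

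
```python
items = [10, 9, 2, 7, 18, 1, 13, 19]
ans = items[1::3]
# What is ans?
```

items has length 8. The slice items[1::3] selects indices [1, 4, 7] (1->9, 4->18, 7->19), giving [9, 18, 19].

[9, 18, 19]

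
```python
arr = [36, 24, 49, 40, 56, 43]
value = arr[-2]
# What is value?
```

arr has length 6. Negative index -2 maps to positive index 6 + (-2) = 4. arr[4] = 56.

56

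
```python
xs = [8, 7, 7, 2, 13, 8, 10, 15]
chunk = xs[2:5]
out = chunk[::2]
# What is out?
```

xs has length 8. The slice xs[2:5] selects indices [2, 3, 4] (2->7, 3->2, 4->13), giving [7, 2, 13]. So chunk = [7, 2, 13]. chunk has length 3. The slice chunk[::2] selects indices [0, 2] (0->7, 2->13), giving [7, 13].

[7, 13]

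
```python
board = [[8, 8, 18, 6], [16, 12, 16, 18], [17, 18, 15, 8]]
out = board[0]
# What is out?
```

board has 3 rows. Row 0 is [8, 8, 18, 6].

[8, 8, 18, 6]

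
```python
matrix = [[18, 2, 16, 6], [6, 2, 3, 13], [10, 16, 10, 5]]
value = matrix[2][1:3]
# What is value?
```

matrix[2] = [10, 16, 10, 5]. matrix[2] has length 4. The slice matrix[2][1:3] selects indices [1, 2] (1->16, 2->10), giving [16, 10].

[16, 10]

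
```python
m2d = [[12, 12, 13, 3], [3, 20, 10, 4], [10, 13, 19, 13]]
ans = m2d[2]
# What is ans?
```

m2d has 3 rows. Row 2 is [10, 13, 19, 13].

[10, 13, 19, 13]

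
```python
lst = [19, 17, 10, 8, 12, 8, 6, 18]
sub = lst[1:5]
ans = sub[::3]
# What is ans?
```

lst has length 8. The slice lst[1:5] selects indices [1, 2, 3, 4] (1->17, 2->10, 3->8, 4->12), giving [17, 10, 8, 12]. So sub = [17, 10, 8, 12]. sub has length 4. The slice sub[::3] selects indices [0, 3] (0->17, 3->12), giving [17, 12].

[17, 12]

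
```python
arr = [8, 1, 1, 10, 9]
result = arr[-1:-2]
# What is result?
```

arr has length 5. The slice arr[-1:-2] resolves to an empty index range, so the result is [].

[]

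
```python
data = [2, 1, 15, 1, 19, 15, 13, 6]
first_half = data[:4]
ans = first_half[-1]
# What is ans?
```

data has length 8. The slice data[:4] selects indices [0, 1, 2, 3] (0->2, 1->1, 2->15, 3->1), giving [2, 1, 15, 1]. So first_half = [2, 1, 15, 1]. Then first_half[-1] = 1.

1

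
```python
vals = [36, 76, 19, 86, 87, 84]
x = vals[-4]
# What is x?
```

vals has length 6. Negative index -4 maps to positive index 6 + (-4) = 2. vals[2] = 19.

19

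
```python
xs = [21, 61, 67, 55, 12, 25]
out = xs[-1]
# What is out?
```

xs has length 6. Negative index -1 maps to positive index 6 + (-1) = 5. xs[5] = 25.

25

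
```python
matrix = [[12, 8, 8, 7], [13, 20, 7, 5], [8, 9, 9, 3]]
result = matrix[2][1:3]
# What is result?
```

matrix[2] = [8, 9, 9, 3]. matrix[2] has length 4. The slice matrix[2][1:3] selects indices [1, 2] (1->9, 2->9), giving [9, 9].

[9, 9]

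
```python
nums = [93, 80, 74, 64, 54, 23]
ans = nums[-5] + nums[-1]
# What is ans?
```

nums has length 6. Negative index -5 maps to positive index 6 + (-5) = 1. nums[1] = 80.
nums has length 6. Negative index -1 maps to positive index 6 + (-1) = 5. nums[5] = 23.
Sum: 80 + 23 = 103.

103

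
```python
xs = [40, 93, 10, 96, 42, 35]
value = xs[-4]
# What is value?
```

xs has length 6. Negative index -4 maps to positive index 6 + (-4) = 2. xs[2] = 10.

10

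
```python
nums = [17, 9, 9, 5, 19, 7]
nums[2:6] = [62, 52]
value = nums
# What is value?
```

nums starts as [17, 9, 9, 5, 19, 7] (length 6). The slice nums[2:6] covers indices [2, 3, 4, 5] with values [9, 5, 19, 7]. Replacing that slice with [62, 52] (different length) produces [17, 9, 62, 52].

[17, 9, 62, 52]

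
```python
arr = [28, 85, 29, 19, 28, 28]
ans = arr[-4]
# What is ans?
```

arr has length 6. Negative index -4 maps to positive index 6 + (-4) = 2. arr[2] = 29.

29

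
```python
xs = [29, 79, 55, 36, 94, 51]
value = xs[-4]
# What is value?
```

xs has length 6. Negative index -4 maps to positive index 6 + (-4) = 2. xs[2] = 55.

55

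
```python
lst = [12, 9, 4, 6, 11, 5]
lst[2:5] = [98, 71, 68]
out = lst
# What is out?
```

lst starts as [12, 9, 4, 6, 11, 5] (length 6). The slice lst[2:5] covers indices [2, 3, 4] with values [4, 6, 11]. Replacing that slice with [98, 71, 68] (same length) produces [12, 9, 98, 71, 68, 5].

[12, 9, 98, 71, 68, 5]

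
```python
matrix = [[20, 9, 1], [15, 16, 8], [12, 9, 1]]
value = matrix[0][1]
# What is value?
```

matrix[0] = [20, 9, 1]. Taking column 1 of that row yields 9.

9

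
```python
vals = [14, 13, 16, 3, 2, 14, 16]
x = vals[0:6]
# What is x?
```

vals has length 7. The slice vals[0:6] selects indices [0, 1, 2, 3, 4, 5] (0->14, 1->13, 2->16, 3->3, 4->2, 5->14), giving [14, 13, 16, 3, 2, 14].

[14, 13, 16, 3, 2, 14]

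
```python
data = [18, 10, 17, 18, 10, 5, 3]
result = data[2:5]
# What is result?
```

data has length 7. The slice data[2:5] selects indices [2, 3, 4] (2->17, 3->18, 4->10), giving [17, 18, 10].

[17, 18, 10]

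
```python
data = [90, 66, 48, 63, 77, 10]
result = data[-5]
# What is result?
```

data has length 6. Negative index -5 maps to positive index 6 + (-5) = 1. data[1] = 66.

66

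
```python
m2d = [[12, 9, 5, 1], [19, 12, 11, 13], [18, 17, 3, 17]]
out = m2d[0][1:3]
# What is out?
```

m2d[0] = [12, 9, 5, 1]. m2d[0] has length 4. The slice m2d[0][1:3] selects indices [1, 2] (1->9, 2->5), giving [9, 5].

[9, 5]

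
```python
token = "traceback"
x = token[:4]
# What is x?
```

token has length 9. The slice token[:4] selects indices [0, 1, 2, 3] (0->'t', 1->'r', 2->'a', 3->'c'), giving 'trac'.

'trac'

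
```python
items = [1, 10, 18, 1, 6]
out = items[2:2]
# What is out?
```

items has length 5. The slice items[2:2] resolves to an empty index range, so the result is [].

[]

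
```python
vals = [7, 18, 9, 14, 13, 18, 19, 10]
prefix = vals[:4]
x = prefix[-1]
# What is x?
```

vals has length 8. The slice vals[:4] selects indices [0, 1, 2, 3] (0->7, 1->18, 2->9, 3->14), giving [7, 18, 9, 14]. So prefix = [7, 18, 9, 14]. Then prefix[-1] = 14.

14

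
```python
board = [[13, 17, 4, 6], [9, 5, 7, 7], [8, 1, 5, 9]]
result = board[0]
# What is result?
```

board has 3 rows. Row 0 is [13, 17, 4, 6].

[13, 17, 4, 6]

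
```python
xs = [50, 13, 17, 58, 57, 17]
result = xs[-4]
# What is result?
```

xs has length 6. Negative index -4 maps to positive index 6 + (-4) = 2. xs[2] = 17.

17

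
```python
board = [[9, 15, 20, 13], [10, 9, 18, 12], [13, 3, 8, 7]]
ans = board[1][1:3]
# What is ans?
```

board[1] = [10, 9, 18, 12]. board[1] has length 4. The slice board[1][1:3] selects indices [1, 2] (1->9, 2->18), giving [9, 18].

[9, 18]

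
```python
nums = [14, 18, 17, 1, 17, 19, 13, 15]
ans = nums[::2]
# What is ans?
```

nums has length 8. The slice nums[::2] selects indices [0, 2, 4, 6] (0->14, 2->17, 4->17, 6->13), giving [14, 17, 17, 13].

[14, 17, 17, 13]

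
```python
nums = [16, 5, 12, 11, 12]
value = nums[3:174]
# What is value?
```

nums has length 5. The slice nums[3:174] selects indices [3, 4] (3->11, 4->12), giving [11, 12].

[11, 12]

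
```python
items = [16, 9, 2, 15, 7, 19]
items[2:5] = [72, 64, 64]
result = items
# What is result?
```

items starts as [16, 9, 2, 15, 7, 19] (length 6). The slice items[2:5] covers indices [2, 3, 4] with values [2, 15, 7]. Replacing that slice with [72, 64, 64] (same length) produces [16, 9, 72, 64, 64, 19].

[16, 9, 72, 64, 64, 19]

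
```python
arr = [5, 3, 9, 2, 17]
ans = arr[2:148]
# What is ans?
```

arr has length 5. The slice arr[2:148] selects indices [2, 3, 4] (2->9, 3->2, 4->17), giving [9, 2, 17].

[9, 2, 17]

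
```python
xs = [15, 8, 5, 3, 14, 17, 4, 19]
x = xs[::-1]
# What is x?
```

xs has length 8. The slice xs[::-1] selects indices [7, 6, 5, 4, 3, 2, 1, 0] (7->19, 6->4, 5->17, 4->14, 3->3, 2->5, 1->8, 0->15), giving [19, 4, 17, 14, 3, 5, 8, 15].

[19, 4, 17, 14, 3, 5, 8, 15]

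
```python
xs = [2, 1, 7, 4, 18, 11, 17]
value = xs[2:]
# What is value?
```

xs has length 7. The slice xs[2:] selects indices [2, 3, 4, 5, 6] (2->7, 3->4, 4->18, 5->11, 6->17), giving [7, 4, 18, 11, 17].

[7, 4, 18, 11, 17]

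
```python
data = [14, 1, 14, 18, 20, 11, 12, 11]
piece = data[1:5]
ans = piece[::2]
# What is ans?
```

data has length 8. The slice data[1:5] selects indices [1, 2, 3, 4] (1->1, 2->14, 3->18, 4->20), giving [1, 14, 18, 20]. So piece = [1, 14, 18, 20]. piece has length 4. The slice piece[::2] selects indices [0, 2] (0->1, 2->18), giving [1, 18].

[1, 18]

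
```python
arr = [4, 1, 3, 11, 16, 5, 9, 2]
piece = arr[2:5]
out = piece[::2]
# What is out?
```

arr has length 8. The slice arr[2:5] selects indices [2, 3, 4] (2->3, 3->11, 4->16), giving [3, 11, 16]. So piece = [3, 11, 16]. piece has length 3. The slice piece[::2] selects indices [0, 2] (0->3, 2->16), giving [3, 16].

[3, 16]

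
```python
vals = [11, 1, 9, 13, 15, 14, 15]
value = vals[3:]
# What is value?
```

vals has length 7. The slice vals[3:] selects indices [3, 4, 5, 6] (3->13, 4->15, 5->14, 6->15), giving [13, 15, 14, 15].

[13, 15, 14, 15]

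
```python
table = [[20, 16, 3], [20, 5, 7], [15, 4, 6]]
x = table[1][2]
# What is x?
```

table[1] = [20, 5, 7]. Taking column 2 of that row yields 7.

7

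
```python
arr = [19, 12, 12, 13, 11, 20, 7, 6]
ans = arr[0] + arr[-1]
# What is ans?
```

arr has length 8. arr[0] = 19.
arr has length 8. Negative index -1 maps to positive index 8 + (-1) = 7. arr[7] = 6.
Sum: 19 + 6 = 25.

25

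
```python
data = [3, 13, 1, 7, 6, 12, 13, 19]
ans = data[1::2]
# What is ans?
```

data has length 8. The slice data[1::2] selects indices [1, 3, 5, 7] (1->13, 3->7, 5->12, 7->19), giving [13, 7, 12, 19].

[13, 7, 12, 19]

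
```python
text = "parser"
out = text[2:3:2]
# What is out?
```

text has length 6. The slice text[2:3:2] selects indices [2] (2->'r'), giving 'r'.

'r'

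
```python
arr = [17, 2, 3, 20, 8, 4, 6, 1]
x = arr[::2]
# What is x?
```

arr has length 8. The slice arr[::2] selects indices [0, 2, 4, 6] (0->17, 2->3, 4->8, 6->6), giving [17, 3, 8, 6].

[17, 3, 8, 6]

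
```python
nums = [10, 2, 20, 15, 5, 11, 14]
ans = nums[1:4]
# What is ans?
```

nums has length 7. The slice nums[1:4] selects indices [1, 2, 3] (1->2, 2->20, 3->15), giving [2, 20, 15].

[2, 20, 15]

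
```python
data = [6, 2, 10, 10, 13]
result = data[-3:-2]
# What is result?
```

data has length 5. The slice data[-3:-2] selects indices [2] (2->10), giving [10].

[10]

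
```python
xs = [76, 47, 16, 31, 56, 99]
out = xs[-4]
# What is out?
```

xs has length 6. Negative index -4 maps to positive index 6 + (-4) = 2. xs[2] = 16.

16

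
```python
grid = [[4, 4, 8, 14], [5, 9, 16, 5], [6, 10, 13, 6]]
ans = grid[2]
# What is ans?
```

grid has 3 rows. Row 2 is [6, 10, 13, 6].

[6, 10, 13, 6]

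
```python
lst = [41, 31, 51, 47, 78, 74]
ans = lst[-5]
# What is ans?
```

lst has length 6. Negative index -5 maps to positive index 6 + (-5) = 1. lst[1] = 31.

31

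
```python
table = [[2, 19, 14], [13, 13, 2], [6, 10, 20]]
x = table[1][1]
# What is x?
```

table[1] = [13, 13, 2]. Taking column 1 of that row yields 13.

13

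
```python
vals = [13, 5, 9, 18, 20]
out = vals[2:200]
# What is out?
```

vals has length 5. The slice vals[2:200] selects indices [2, 3, 4] (2->9, 3->18, 4->20), giving [9, 18, 20].

[9, 18, 20]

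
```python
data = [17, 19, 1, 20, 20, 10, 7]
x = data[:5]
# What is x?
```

data has length 7. The slice data[:5] selects indices [0, 1, 2, 3, 4] (0->17, 1->19, 2->1, 3->20, 4->20), giving [17, 19, 1, 20, 20].

[17, 19, 1, 20, 20]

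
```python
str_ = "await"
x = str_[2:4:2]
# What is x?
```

str_ has length 5. The slice str_[2:4:2] selects indices [2] (2->'a'), giving 'a'.

'a'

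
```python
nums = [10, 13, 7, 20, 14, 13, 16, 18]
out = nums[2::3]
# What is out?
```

nums has length 8. The slice nums[2::3] selects indices [2, 5] (2->7, 5->13), giving [7, 13].

[7, 13]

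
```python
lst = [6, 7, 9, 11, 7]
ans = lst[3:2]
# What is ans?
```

lst has length 5. The slice lst[3:2] resolves to an empty index range, so the result is [].

[]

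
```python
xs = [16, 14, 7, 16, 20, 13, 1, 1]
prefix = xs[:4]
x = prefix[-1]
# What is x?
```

xs has length 8. The slice xs[:4] selects indices [0, 1, 2, 3] (0->16, 1->14, 2->7, 3->16), giving [16, 14, 7, 16]. So prefix = [16, 14, 7, 16]. Then prefix[-1] = 16.

16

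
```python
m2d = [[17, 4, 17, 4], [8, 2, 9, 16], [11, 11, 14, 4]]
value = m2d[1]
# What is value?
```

m2d has 3 rows. Row 1 is [8, 2, 9, 16].

[8, 2, 9, 16]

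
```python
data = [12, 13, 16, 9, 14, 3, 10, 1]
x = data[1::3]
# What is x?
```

data has length 8. The slice data[1::3] selects indices [1, 4, 7] (1->13, 4->14, 7->1), giving [13, 14, 1].

[13, 14, 1]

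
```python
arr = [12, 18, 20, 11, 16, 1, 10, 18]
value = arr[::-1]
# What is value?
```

arr has length 8. The slice arr[::-1] selects indices [7, 6, 5, 4, 3, 2, 1, 0] (7->18, 6->10, 5->1, 4->16, 3->11, 2->20, 1->18, 0->12), giving [18, 10, 1, 16, 11, 20, 18, 12].

[18, 10, 1, 16, 11, 20, 18, 12]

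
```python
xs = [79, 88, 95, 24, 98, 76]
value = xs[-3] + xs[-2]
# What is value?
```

xs has length 6. Negative index -3 maps to positive index 6 + (-3) = 3. xs[3] = 24.
xs has length 6. Negative index -2 maps to positive index 6 + (-2) = 4. xs[4] = 98.
Sum: 24 + 98 = 122.

122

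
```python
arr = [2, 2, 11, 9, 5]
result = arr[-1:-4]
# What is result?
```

arr has length 5. The slice arr[-1:-4] resolves to an empty index range, so the result is [].

[]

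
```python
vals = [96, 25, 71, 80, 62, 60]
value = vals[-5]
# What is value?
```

vals has length 6. Negative index -5 maps to positive index 6 + (-5) = 1. vals[1] = 25.

25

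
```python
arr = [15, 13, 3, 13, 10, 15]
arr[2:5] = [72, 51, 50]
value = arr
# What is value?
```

arr starts as [15, 13, 3, 13, 10, 15] (length 6). The slice arr[2:5] covers indices [2, 3, 4] with values [3, 13, 10]. Replacing that slice with [72, 51, 50] (same length) produces [15, 13, 72, 51, 50, 15].

[15, 13, 72, 51, 50, 15]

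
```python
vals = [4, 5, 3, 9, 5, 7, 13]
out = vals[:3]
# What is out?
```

vals has length 7. The slice vals[:3] selects indices [0, 1, 2] (0->4, 1->5, 2->3), giving [4, 5, 3].

[4, 5, 3]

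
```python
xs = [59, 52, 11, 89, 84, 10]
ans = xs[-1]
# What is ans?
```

xs has length 6. Negative index -1 maps to positive index 6 + (-1) = 5. xs[5] = 10.

10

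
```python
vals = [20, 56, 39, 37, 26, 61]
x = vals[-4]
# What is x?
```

vals has length 6. Negative index -4 maps to positive index 6 + (-4) = 2. vals[2] = 39.

39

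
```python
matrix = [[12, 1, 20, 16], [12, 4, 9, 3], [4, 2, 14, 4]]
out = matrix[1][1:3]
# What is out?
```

matrix[1] = [12, 4, 9, 3]. matrix[1] has length 4. The slice matrix[1][1:3] selects indices [1, 2] (1->4, 2->9), giving [4, 9].

[4, 9]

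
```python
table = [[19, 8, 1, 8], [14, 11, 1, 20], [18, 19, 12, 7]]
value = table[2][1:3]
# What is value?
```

table[2] = [18, 19, 12, 7]. table[2] has length 4. The slice table[2][1:3] selects indices [1, 2] (1->19, 2->12), giving [19, 12].

[19, 12]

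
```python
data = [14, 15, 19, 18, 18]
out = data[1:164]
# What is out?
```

data has length 5. The slice data[1:164] selects indices [1, 2, 3, 4] (1->15, 2->19, 3->18, 4->18), giving [15, 19, 18, 18].

[15, 19, 18, 18]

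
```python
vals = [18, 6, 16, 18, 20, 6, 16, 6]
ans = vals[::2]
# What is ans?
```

vals has length 8. The slice vals[::2] selects indices [0, 2, 4, 6] (0->18, 2->16, 4->20, 6->16), giving [18, 16, 20, 16].

[18, 16, 20, 16]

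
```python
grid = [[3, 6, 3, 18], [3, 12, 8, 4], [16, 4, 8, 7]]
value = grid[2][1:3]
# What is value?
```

grid[2] = [16, 4, 8, 7]. grid[2] has length 4. The slice grid[2][1:3] selects indices [1, 2] (1->4, 2->8), giving [4, 8].

[4, 8]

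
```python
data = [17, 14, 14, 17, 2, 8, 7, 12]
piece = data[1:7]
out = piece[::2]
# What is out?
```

data has length 8. The slice data[1:7] selects indices [1, 2, 3, 4, 5, 6] (1->14, 2->14, 3->17, 4->2, 5->8, 6->7), giving [14, 14, 17, 2, 8, 7]. So piece = [14, 14, 17, 2, 8, 7]. piece has length 6. The slice piece[::2] selects indices [0, 2, 4] (0->14, 2->17, 4->8), giving [14, 17, 8].

[14, 17, 8]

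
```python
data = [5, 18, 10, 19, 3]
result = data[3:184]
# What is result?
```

data has length 5. The slice data[3:184] selects indices [3, 4] (3->19, 4->3), giving [19, 3].

[19, 3]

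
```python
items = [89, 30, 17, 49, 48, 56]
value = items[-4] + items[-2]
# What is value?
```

items has length 6. Negative index -4 maps to positive index 6 + (-4) = 2. items[2] = 17.
items has length 6. Negative index -2 maps to positive index 6 + (-2) = 4. items[4] = 48.
Sum: 17 + 48 = 65.

65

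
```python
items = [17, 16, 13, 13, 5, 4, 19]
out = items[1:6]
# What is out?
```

items has length 7. The slice items[1:6] selects indices [1, 2, 3, 4, 5] (1->16, 2->13, 3->13, 4->5, 5->4), giving [16, 13, 13, 5, 4].

[16, 13, 13, 5, 4]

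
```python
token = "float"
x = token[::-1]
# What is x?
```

token has length 5. The slice token[::-1] selects indices [4, 3, 2, 1, 0] (4->'t', 3->'a', 2->'o', 1->'l', 0->'f'), giving 'taolf'.

'taolf'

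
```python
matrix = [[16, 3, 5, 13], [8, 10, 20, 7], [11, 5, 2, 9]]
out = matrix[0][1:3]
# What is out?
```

matrix[0] = [16, 3, 5, 13]. matrix[0] has length 4. The slice matrix[0][1:3] selects indices [1, 2] (1->3, 2->5), giving [3, 5].

[3, 5]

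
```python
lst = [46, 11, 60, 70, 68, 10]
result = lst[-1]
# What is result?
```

lst has length 6. Negative index -1 maps to positive index 6 + (-1) = 5. lst[5] = 10.

10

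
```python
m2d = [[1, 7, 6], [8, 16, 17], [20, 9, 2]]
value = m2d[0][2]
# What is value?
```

m2d[0] = [1, 7, 6]. Taking column 2 of that row yields 6.

6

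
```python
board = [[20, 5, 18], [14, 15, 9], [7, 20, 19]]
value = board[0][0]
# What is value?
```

board[0] = [20, 5, 18]. Taking column 0 of that row yields 20.

20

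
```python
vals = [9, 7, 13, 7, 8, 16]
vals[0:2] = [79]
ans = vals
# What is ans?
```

vals starts as [9, 7, 13, 7, 8, 16] (length 6). The slice vals[0:2] covers indices [0, 1] with values [9, 7]. Replacing that slice with [79] (different length) produces [79, 13, 7, 8, 16].

[79, 13, 7, 8, 16]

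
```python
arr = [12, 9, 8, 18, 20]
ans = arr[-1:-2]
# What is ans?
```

arr has length 5. The slice arr[-1:-2] resolves to an empty index range, so the result is [].

[]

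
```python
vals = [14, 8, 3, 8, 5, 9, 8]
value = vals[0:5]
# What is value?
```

vals has length 7. The slice vals[0:5] selects indices [0, 1, 2, 3, 4] (0->14, 1->8, 2->3, 3->8, 4->5), giving [14, 8, 3, 8, 5].

[14, 8, 3, 8, 5]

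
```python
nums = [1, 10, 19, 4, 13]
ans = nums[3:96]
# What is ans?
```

nums has length 5. The slice nums[3:96] selects indices [3, 4] (3->4, 4->13), giving [4, 13].

[4, 13]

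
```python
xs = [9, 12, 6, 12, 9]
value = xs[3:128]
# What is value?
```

xs has length 5. The slice xs[3:128] selects indices [3, 4] (3->12, 4->9), giving [12, 9].

[12, 9]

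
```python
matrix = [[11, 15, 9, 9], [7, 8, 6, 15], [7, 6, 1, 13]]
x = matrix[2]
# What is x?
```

matrix has 3 rows. Row 2 is [7, 6, 1, 13].

[7, 6, 1, 13]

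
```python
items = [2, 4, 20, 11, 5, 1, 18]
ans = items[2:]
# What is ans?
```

items has length 7. The slice items[2:] selects indices [2, 3, 4, 5, 6] (2->20, 3->11, 4->5, 5->1, 6->18), giving [20, 11, 5, 1, 18].

[20, 11, 5, 1, 18]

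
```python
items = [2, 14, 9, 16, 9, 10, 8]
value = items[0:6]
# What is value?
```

items has length 7. The slice items[0:6] selects indices [0, 1, 2, 3, 4, 5] (0->2, 1->14, 2->9, 3->16, 4->9, 5->10), giving [2, 14, 9, 16, 9, 10].

[2, 14, 9, 16, 9, 10]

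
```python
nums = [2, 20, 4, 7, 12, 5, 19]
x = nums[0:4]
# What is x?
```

nums has length 7. The slice nums[0:4] selects indices [0, 1, 2, 3] (0->2, 1->20, 2->4, 3->7), giving [2, 20, 4, 7].

[2, 20, 4, 7]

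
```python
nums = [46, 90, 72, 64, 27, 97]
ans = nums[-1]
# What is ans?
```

nums has length 6. Negative index -1 maps to positive index 6 + (-1) = 5. nums[5] = 97.

97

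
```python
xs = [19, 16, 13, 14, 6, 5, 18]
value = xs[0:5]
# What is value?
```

xs has length 7. The slice xs[0:5] selects indices [0, 1, 2, 3, 4] (0->19, 1->16, 2->13, 3->14, 4->6), giving [19, 16, 13, 14, 6].

[19, 16, 13, 14, 6]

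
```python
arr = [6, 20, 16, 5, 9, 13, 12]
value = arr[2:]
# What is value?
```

arr has length 7. The slice arr[2:] selects indices [2, 3, 4, 5, 6] (2->16, 3->5, 4->9, 5->13, 6->12), giving [16, 5, 9, 13, 12].

[16, 5, 9, 13, 12]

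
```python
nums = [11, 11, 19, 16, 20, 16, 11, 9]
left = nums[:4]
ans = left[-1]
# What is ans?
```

nums has length 8. The slice nums[:4] selects indices [0, 1, 2, 3] (0->11, 1->11, 2->19, 3->16), giving [11, 11, 19, 16]. So left = [11, 11, 19, 16]. Then left[-1] = 16.

16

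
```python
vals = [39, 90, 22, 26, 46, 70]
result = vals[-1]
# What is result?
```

vals has length 6. Negative index -1 maps to positive index 6 + (-1) = 5. vals[5] = 70.

70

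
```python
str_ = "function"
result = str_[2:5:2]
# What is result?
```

str_ has length 8. The slice str_[2:5:2] selects indices [2, 4] (2->'n', 4->'t'), giving 'nt'.

'nt'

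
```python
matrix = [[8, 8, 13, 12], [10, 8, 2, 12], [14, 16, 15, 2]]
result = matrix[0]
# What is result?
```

matrix has 3 rows. Row 0 is [8, 8, 13, 12].

[8, 8, 13, 12]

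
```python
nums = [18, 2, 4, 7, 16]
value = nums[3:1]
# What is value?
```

nums has length 5. The slice nums[3:1] resolves to an empty index range, so the result is [].

[]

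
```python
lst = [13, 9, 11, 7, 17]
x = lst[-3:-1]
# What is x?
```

lst has length 5. The slice lst[-3:-1] selects indices [2, 3] (2->11, 3->7), giving [11, 7].

[11, 7]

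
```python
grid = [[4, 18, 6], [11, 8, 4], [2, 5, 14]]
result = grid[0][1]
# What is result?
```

grid[0] = [4, 18, 6]. Taking column 1 of that row yields 18.

18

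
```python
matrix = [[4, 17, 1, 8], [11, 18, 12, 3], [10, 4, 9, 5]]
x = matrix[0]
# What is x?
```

matrix has 3 rows. Row 0 is [4, 17, 1, 8].

[4, 17, 1, 8]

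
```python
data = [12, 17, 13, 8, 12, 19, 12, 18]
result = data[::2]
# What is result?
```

data has length 8. The slice data[::2] selects indices [0, 2, 4, 6] (0->12, 2->13, 4->12, 6->12), giving [12, 13, 12, 12].

[12, 13, 12, 12]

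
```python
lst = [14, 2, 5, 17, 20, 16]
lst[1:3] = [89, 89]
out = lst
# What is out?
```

lst starts as [14, 2, 5, 17, 20, 16] (length 6). The slice lst[1:3] covers indices [1, 2] with values [2, 5]. Replacing that slice with [89, 89] (same length) produces [14, 89, 89, 17, 20, 16].

[14, 89, 89, 17, 20, 16]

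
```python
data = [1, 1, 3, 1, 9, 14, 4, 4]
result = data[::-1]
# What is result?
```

data has length 8. The slice data[::-1] selects indices [7, 6, 5, 4, 3, 2, 1, 0] (7->4, 6->4, 5->14, 4->9, 3->1, 2->3, 1->1, 0->1), giving [4, 4, 14, 9, 1, 3, 1, 1].

[4, 4, 14, 9, 1, 3, 1, 1]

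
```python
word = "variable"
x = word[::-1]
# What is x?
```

word has length 8. The slice word[::-1] selects indices [7, 6, 5, 4, 3, 2, 1, 0] (7->'e', 6->'l', 5->'b', 4->'a', 3->'i', 2->'r', 1->'a', 0->'v'), giving 'elbairav'.

'elbairav'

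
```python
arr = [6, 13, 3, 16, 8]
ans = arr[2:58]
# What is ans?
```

arr has length 5. The slice arr[2:58] selects indices [2, 3, 4] (2->3, 3->16, 4->8), giving [3, 16, 8].

[3, 16, 8]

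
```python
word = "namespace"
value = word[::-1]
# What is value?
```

word has length 9. The slice word[::-1] selects indices [8, 7, 6, 5, 4, 3, 2, 1, 0] (8->'e', 7->'c', 6->'a', 5->'p', 4->'s', 3->'e', 2->'m', 1->'a', 0->'n'), giving 'ecapseman'.

'ecapseman'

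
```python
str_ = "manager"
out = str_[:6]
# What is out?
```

str_ has length 7. The slice str_[:6] selects indices [0, 1, 2, 3, 4, 5] (0->'m', 1->'a', 2->'n', 3->'a', 4->'g', 5->'e'), giving 'manage'.

'manage'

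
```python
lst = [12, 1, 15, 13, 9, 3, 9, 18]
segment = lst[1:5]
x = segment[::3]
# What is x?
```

lst has length 8. The slice lst[1:5] selects indices [1, 2, 3, 4] (1->1, 2->15, 3->13, 4->9), giving [1, 15, 13, 9]. So segment = [1, 15, 13, 9]. segment has length 4. The slice segment[::3] selects indices [0, 3] (0->1, 3->9), giving [1, 9].

[1, 9]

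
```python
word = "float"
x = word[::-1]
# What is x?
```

word has length 5. The slice word[::-1] selects indices [4, 3, 2, 1, 0] (4->'t', 3->'a', 2->'o', 1->'l', 0->'f'), giving 'taolf'.

'taolf'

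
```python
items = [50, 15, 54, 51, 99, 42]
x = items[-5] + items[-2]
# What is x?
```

items has length 6. Negative index -5 maps to positive index 6 + (-5) = 1. items[1] = 15.
items has length 6. Negative index -2 maps to positive index 6 + (-2) = 4. items[4] = 99.
Sum: 15 + 99 = 114.

114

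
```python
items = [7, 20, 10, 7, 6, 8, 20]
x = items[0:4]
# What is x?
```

items has length 7. The slice items[0:4] selects indices [0, 1, 2, 3] (0->7, 1->20, 2->10, 3->7), giving [7, 20, 10, 7].

[7, 20, 10, 7]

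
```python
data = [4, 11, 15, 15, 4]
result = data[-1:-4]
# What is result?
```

data has length 5. The slice data[-1:-4] resolves to an empty index range, so the result is [].

[]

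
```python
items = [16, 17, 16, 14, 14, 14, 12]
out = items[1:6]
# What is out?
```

items has length 7. The slice items[1:6] selects indices [1, 2, 3, 4, 5] (1->17, 2->16, 3->14, 4->14, 5->14), giving [17, 16, 14, 14, 14].

[17, 16, 14, 14, 14]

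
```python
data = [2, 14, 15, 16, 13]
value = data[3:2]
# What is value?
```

data has length 5. The slice data[3:2] resolves to an empty index range, so the result is [].

[]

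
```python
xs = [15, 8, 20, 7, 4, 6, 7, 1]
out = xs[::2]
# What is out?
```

xs has length 8. The slice xs[::2] selects indices [0, 2, 4, 6] (0->15, 2->20, 4->4, 6->7), giving [15, 20, 4, 7].

[15, 20, 4, 7]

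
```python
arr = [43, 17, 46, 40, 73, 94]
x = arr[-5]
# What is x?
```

arr has length 6. Negative index -5 maps to positive index 6 + (-5) = 1. arr[1] = 17.

17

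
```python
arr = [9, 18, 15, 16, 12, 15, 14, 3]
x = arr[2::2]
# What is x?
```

arr has length 8. The slice arr[2::2] selects indices [2, 4, 6] (2->15, 4->12, 6->14), giving [15, 12, 14].

[15, 12, 14]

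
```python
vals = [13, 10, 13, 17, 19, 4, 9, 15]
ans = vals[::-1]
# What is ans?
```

vals has length 8. The slice vals[::-1] selects indices [7, 6, 5, 4, 3, 2, 1, 0] (7->15, 6->9, 5->4, 4->19, 3->17, 2->13, 1->10, 0->13), giving [15, 9, 4, 19, 17, 13, 10, 13].

[15, 9, 4, 19, 17, 13, 10, 13]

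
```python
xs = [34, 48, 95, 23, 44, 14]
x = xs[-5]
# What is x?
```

xs has length 6. Negative index -5 maps to positive index 6 + (-5) = 1. xs[1] = 48.

48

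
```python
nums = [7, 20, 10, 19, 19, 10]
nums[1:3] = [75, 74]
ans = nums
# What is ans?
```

nums starts as [7, 20, 10, 19, 19, 10] (length 6). The slice nums[1:3] covers indices [1, 2] with values [20, 10]. Replacing that slice with [75, 74] (same length) produces [7, 75, 74, 19, 19, 10].

[7, 75, 74, 19, 19, 10]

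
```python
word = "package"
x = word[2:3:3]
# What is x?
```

word has length 7. The slice word[2:3:3] selects indices [2] (2->'c'), giving 'c'.

'c'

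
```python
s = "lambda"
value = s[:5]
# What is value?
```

s has length 6. The slice s[:5] selects indices [0, 1, 2, 3, 4] (0->'l', 1->'a', 2->'m', 3->'b', 4->'d'), giving 'lambd'.

'lambd'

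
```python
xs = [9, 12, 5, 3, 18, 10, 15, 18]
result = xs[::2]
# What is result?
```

xs has length 8. The slice xs[::2] selects indices [0, 2, 4, 6] (0->9, 2->5, 4->18, 6->15), giving [9, 5, 18, 15].

[9, 5, 18, 15]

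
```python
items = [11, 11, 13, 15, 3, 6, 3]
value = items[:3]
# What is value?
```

items has length 7. The slice items[:3] selects indices [0, 1, 2] (0->11, 1->11, 2->13), giving [11, 11, 13].

[11, 11, 13]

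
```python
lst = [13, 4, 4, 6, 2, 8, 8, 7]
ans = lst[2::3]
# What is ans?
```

lst has length 8. The slice lst[2::3] selects indices [2, 5] (2->4, 5->8), giving [4, 8].

[4, 8]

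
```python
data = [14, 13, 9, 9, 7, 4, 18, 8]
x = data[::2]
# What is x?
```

data has length 8. The slice data[::2] selects indices [0, 2, 4, 6] (0->14, 2->9, 4->7, 6->18), giving [14, 9, 7, 18].

[14, 9, 7, 18]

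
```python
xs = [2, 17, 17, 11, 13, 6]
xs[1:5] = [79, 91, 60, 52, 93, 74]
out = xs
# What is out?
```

xs starts as [2, 17, 17, 11, 13, 6] (length 6). The slice xs[1:5] covers indices [1, 2, 3, 4] with values [17, 17, 11, 13]. Replacing that slice with [79, 91, 60, 52, 93, 74] (different length) produces [2, 79, 91, 60, 52, 93, 74, 6].

[2, 79, 91, 60, 52, 93, 74, 6]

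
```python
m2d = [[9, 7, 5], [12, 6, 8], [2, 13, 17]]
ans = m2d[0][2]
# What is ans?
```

m2d[0] = [9, 7, 5]. Taking column 2 of that row yields 5.

5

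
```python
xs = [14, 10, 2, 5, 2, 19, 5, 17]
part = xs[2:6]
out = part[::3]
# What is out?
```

xs has length 8. The slice xs[2:6] selects indices [2, 3, 4, 5] (2->2, 3->5, 4->2, 5->19), giving [2, 5, 2, 19]. So part = [2, 5, 2, 19]. part has length 4. The slice part[::3] selects indices [0, 3] (0->2, 3->19), giving [2, 19].

[2, 19]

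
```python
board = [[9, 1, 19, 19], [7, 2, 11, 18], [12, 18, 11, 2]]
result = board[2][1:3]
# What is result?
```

board[2] = [12, 18, 11, 2]. board[2] has length 4. The slice board[2][1:3] selects indices [1, 2] (1->18, 2->11), giving [18, 11].

[18, 11]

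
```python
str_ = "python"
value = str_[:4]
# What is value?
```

str_ has length 6. The slice str_[:4] selects indices [0, 1, 2, 3] (0->'p', 1->'y', 2->'t', 3->'h'), giving 'pyth'.

'pyth'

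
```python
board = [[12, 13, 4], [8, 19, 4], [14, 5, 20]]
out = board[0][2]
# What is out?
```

board[0] = [12, 13, 4]. Taking column 2 of that row yields 4.

4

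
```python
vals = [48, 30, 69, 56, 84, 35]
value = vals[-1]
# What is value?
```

vals has length 6. Negative index -1 maps to positive index 6 + (-1) = 5. vals[5] = 35.

35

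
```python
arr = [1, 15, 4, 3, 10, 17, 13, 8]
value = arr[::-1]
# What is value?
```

arr has length 8. The slice arr[::-1] selects indices [7, 6, 5, 4, 3, 2, 1, 0] (7->8, 6->13, 5->17, 4->10, 3->3, 2->4, 1->15, 0->1), giving [8, 13, 17, 10, 3, 4, 15, 1].

[8, 13, 17, 10, 3, 4, 15, 1]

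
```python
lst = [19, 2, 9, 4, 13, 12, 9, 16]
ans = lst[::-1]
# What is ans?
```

lst has length 8. The slice lst[::-1] selects indices [7, 6, 5, 4, 3, 2, 1, 0] (7->16, 6->9, 5->12, 4->13, 3->4, 2->9, 1->2, 0->19), giving [16, 9, 12, 13, 4, 9, 2, 19].

[16, 9, 12, 13, 4, 9, 2, 19]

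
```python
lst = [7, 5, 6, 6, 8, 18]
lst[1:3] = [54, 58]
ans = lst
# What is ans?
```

lst starts as [7, 5, 6, 6, 8, 18] (length 6). The slice lst[1:3] covers indices [1, 2] with values [5, 6]. Replacing that slice with [54, 58] (same length) produces [7, 54, 58, 6, 8, 18].

[7, 54, 58, 6, 8, 18]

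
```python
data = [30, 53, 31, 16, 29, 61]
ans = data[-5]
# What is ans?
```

data has length 6. Negative index -5 maps to positive index 6 + (-5) = 1. data[1] = 53.

53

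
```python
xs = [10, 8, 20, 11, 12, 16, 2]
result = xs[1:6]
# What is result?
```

xs has length 7. The slice xs[1:6] selects indices [1, 2, 3, 4, 5] (1->8, 2->20, 3->11, 4->12, 5->16), giving [8, 20, 11, 12, 16].

[8, 20, 11, 12, 16]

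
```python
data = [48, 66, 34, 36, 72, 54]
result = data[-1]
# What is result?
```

data has length 6. Negative index -1 maps to positive index 6 + (-1) = 5. data[5] = 54.

54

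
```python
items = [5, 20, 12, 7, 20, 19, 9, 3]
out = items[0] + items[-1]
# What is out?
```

items has length 8. items[0] = 5.
items has length 8. Negative index -1 maps to positive index 8 + (-1) = 7. items[7] = 3.
Sum: 5 + 3 = 8.

8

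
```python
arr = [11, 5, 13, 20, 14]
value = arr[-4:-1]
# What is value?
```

arr has length 5. The slice arr[-4:-1] selects indices [1, 2, 3] (1->5, 2->13, 3->20), giving [5, 13, 20].

[5, 13, 20]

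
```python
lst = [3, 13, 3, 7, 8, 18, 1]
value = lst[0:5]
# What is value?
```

lst has length 7. The slice lst[0:5] selects indices [0, 1, 2, 3, 4] (0->3, 1->13, 2->3, 3->7, 4->8), giving [3, 13, 3, 7, 8].

[3, 13, 3, 7, 8]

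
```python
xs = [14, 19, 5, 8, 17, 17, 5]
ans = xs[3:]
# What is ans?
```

xs has length 7. The slice xs[3:] selects indices [3, 4, 5, 6] (3->8, 4->17, 5->17, 6->5), giving [8, 17, 17, 5].

[8, 17, 17, 5]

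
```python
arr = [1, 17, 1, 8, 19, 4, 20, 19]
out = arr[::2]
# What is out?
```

arr has length 8. The slice arr[::2] selects indices [0, 2, 4, 6] (0->1, 2->1, 4->19, 6->20), giving [1, 1, 19, 20].

[1, 1, 19, 20]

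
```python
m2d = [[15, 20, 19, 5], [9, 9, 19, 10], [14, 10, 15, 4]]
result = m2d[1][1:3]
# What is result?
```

m2d[1] = [9, 9, 19, 10]. m2d[1] has length 4. The slice m2d[1][1:3] selects indices [1, 2] (1->9, 2->19), giving [9, 19].

[9, 19]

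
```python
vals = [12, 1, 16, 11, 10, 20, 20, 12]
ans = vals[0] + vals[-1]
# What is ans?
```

vals has length 8. vals[0] = 12.
vals has length 8. Negative index -1 maps to positive index 8 + (-1) = 7. vals[7] = 12.
Sum: 12 + 12 = 24.

24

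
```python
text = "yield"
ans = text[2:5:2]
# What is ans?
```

text has length 5. The slice text[2:5:2] selects indices [2, 4] (2->'e', 4->'d'), giving 'ed'.

'ed'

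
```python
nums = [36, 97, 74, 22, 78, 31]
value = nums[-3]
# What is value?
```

nums has length 6. Negative index -3 maps to positive index 6 + (-3) = 3. nums[3] = 22.

22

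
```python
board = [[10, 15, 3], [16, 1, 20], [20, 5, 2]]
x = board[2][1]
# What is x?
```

board[2] = [20, 5, 2]. Taking column 1 of that row yields 5.

5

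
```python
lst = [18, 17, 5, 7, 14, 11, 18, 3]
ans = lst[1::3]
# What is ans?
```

lst has length 8. The slice lst[1::3] selects indices [1, 4, 7] (1->17, 4->14, 7->3), giving [17, 14, 3].

[17, 14, 3]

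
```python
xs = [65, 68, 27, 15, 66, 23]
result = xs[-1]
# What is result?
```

xs has length 6. Negative index -1 maps to positive index 6 + (-1) = 5. xs[5] = 23.

23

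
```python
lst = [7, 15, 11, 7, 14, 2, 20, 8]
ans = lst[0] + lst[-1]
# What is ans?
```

lst has length 8. lst[0] = 7.
lst has length 8. Negative index -1 maps to positive index 8 + (-1) = 7. lst[7] = 8.
Sum: 7 + 8 = 15.

15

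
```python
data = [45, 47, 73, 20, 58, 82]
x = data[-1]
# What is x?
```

data has length 6. Negative index -1 maps to positive index 6 + (-1) = 5. data[5] = 82.

82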